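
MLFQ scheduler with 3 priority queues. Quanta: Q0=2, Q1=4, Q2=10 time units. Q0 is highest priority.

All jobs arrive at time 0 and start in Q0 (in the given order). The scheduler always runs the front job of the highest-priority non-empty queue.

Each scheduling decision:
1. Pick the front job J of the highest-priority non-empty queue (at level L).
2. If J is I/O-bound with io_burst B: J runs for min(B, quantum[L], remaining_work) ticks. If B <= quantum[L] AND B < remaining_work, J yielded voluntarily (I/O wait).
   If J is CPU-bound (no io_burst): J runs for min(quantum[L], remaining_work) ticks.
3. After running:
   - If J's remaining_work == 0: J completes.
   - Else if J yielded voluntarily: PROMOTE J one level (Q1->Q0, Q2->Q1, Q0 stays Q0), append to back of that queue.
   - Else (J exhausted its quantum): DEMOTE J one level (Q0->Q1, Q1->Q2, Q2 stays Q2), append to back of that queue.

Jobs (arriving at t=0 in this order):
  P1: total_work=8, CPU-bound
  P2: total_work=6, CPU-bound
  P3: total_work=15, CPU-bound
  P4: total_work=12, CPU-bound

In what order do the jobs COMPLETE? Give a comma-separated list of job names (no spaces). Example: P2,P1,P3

Answer: P2,P1,P3,P4

Derivation:
t=0-2: P1@Q0 runs 2, rem=6, quantum used, demote→Q1. Q0=[P2,P3,P4] Q1=[P1] Q2=[]
t=2-4: P2@Q0 runs 2, rem=4, quantum used, demote→Q1. Q0=[P3,P4] Q1=[P1,P2] Q2=[]
t=4-6: P3@Q0 runs 2, rem=13, quantum used, demote→Q1. Q0=[P4] Q1=[P1,P2,P3] Q2=[]
t=6-8: P4@Q0 runs 2, rem=10, quantum used, demote→Q1. Q0=[] Q1=[P1,P2,P3,P4] Q2=[]
t=8-12: P1@Q1 runs 4, rem=2, quantum used, demote→Q2. Q0=[] Q1=[P2,P3,P4] Q2=[P1]
t=12-16: P2@Q1 runs 4, rem=0, completes. Q0=[] Q1=[P3,P4] Q2=[P1]
t=16-20: P3@Q1 runs 4, rem=9, quantum used, demote→Q2. Q0=[] Q1=[P4] Q2=[P1,P3]
t=20-24: P4@Q1 runs 4, rem=6, quantum used, demote→Q2. Q0=[] Q1=[] Q2=[P1,P3,P4]
t=24-26: P1@Q2 runs 2, rem=0, completes. Q0=[] Q1=[] Q2=[P3,P4]
t=26-35: P3@Q2 runs 9, rem=0, completes. Q0=[] Q1=[] Q2=[P4]
t=35-41: P4@Q2 runs 6, rem=0, completes. Q0=[] Q1=[] Q2=[]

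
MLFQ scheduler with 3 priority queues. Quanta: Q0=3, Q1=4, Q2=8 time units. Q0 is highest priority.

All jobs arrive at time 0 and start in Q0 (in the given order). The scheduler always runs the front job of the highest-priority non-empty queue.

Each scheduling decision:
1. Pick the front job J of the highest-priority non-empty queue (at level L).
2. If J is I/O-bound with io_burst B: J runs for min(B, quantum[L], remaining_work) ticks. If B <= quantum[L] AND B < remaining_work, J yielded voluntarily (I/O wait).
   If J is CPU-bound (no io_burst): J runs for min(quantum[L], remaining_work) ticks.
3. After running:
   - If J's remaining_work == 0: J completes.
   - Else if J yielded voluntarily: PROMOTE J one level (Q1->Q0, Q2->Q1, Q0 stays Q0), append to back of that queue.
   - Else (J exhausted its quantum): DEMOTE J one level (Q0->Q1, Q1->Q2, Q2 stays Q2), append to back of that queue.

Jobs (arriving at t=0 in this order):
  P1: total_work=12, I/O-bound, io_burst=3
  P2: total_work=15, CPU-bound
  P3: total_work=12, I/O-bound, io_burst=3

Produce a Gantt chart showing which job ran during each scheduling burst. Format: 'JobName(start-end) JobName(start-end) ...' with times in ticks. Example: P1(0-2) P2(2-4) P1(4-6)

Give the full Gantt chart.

Answer: P1(0-3) P2(3-6) P3(6-9) P1(9-12) P3(12-15) P1(15-18) P3(18-21) P1(21-24) P3(24-27) P2(27-31) P2(31-39)

Derivation:
t=0-3: P1@Q0 runs 3, rem=9, I/O yield, promote→Q0. Q0=[P2,P3,P1] Q1=[] Q2=[]
t=3-6: P2@Q0 runs 3, rem=12, quantum used, demote→Q1. Q0=[P3,P1] Q1=[P2] Q2=[]
t=6-9: P3@Q0 runs 3, rem=9, I/O yield, promote→Q0. Q0=[P1,P3] Q1=[P2] Q2=[]
t=9-12: P1@Q0 runs 3, rem=6, I/O yield, promote→Q0. Q0=[P3,P1] Q1=[P2] Q2=[]
t=12-15: P3@Q0 runs 3, rem=6, I/O yield, promote→Q0. Q0=[P1,P3] Q1=[P2] Q2=[]
t=15-18: P1@Q0 runs 3, rem=3, I/O yield, promote→Q0. Q0=[P3,P1] Q1=[P2] Q2=[]
t=18-21: P3@Q0 runs 3, rem=3, I/O yield, promote→Q0. Q0=[P1,P3] Q1=[P2] Q2=[]
t=21-24: P1@Q0 runs 3, rem=0, completes. Q0=[P3] Q1=[P2] Q2=[]
t=24-27: P3@Q0 runs 3, rem=0, completes. Q0=[] Q1=[P2] Q2=[]
t=27-31: P2@Q1 runs 4, rem=8, quantum used, demote→Q2. Q0=[] Q1=[] Q2=[P2]
t=31-39: P2@Q2 runs 8, rem=0, completes. Q0=[] Q1=[] Q2=[]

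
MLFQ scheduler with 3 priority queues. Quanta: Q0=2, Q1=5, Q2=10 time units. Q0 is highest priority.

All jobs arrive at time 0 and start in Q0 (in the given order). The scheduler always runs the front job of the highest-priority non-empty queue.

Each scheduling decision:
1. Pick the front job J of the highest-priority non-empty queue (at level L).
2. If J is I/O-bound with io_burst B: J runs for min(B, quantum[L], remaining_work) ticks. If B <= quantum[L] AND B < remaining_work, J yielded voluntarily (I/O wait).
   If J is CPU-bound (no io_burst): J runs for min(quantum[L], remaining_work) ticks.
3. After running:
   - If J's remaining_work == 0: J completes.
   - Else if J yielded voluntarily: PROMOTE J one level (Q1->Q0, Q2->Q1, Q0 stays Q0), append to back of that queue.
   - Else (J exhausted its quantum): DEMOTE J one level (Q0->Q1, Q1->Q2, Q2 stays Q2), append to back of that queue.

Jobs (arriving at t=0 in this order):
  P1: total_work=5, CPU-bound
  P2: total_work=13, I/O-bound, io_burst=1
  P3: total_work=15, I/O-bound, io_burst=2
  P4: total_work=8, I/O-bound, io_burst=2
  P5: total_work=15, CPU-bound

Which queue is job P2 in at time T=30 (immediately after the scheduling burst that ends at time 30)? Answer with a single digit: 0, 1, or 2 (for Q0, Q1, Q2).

t=0-2: P1@Q0 runs 2, rem=3, quantum used, demote→Q1. Q0=[P2,P3,P4,P5] Q1=[P1] Q2=[]
t=2-3: P2@Q0 runs 1, rem=12, I/O yield, promote→Q0. Q0=[P3,P4,P5,P2] Q1=[P1] Q2=[]
t=3-5: P3@Q0 runs 2, rem=13, I/O yield, promote→Q0. Q0=[P4,P5,P2,P3] Q1=[P1] Q2=[]
t=5-7: P4@Q0 runs 2, rem=6, I/O yield, promote→Q0. Q0=[P5,P2,P3,P4] Q1=[P1] Q2=[]
t=7-9: P5@Q0 runs 2, rem=13, quantum used, demote→Q1. Q0=[P2,P3,P4] Q1=[P1,P5] Q2=[]
t=9-10: P2@Q0 runs 1, rem=11, I/O yield, promote→Q0. Q0=[P3,P4,P2] Q1=[P1,P5] Q2=[]
t=10-12: P3@Q0 runs 2, rem=11, I/O yield, promote→Q0. Q0=[P4,P2,P3] Q1=[P1,P5] Q2=[]
t=12-14: P4@Q0 runs 2, rem=4, I/O yield, promote→Q0. Q0=[P2,P3,P4] Q1=[P1,P5] Q2=[]
t=14-15: P2@Q0 runs 1, rem=10, I/O yield, promote→Q0. Q0=[P3,P4,P2] Q1=[P1,P5] Q2=[]
t=15-17: P3@Q0 runs 2, rem=9, I/O yield, promote→Q0. Q0=[P4,P2,P3] Q1=[P1,P5] Q2=[]
t=17-19: P4@Q0 runs 2, rem=2, I/O yield, promote→Q0. Q0=[P2,P3,P4] Q1=[P1,P5] Q2=[]
t=19-20: P2@Q0 runs 1, rem=9, I/O yield, promote→Q0. Q0=[P3,P4,P2] Q1=[P1,P5] Q2=[]
t=20-22: P3@Q0 runs 2, rem=7, I/O yield, promote→Q0. Q0=[P4,P2,P3] Q1=[P1,P5] Q2=[]
t=22-24: P4@Q0 runs 2, rem=0, completes. Q0=[P2,P3] Q1=[P1,P5] Q2=[]
t=24-25: P2@Q0 runs 1, rem=8, I/O yield, promote→Q0. Q0=[P3,P2] Q1=[P1,P5] Q2=[]
t=25-27: P3@Q0 runs 2, rem=5, I/O yield, promote→Q0. Q0=[P2,P3] Q1=[P1,P5] Q2=[]
t=27-28: P2@Q0 runs 1, rem=7, I/O yield, promote→Q0. Q0=[P3,P2] Q1=[P1,P5] Q2=[]
t=28-30: P3@Q0 runs 2, rem=3, I/O yield, promote→Q0. Q0=[P2,P3] Q1=[P1,P5] Q2=[]
t=30-31: P2@Q0 runs 1, rem=6, I/O yield, promote→Q0. Q0=[P3,P2] Q1=[P1,P5] Q2=[]
t=31-33: P3@Q0 runs 2, rem=1, I/O yield, promote→Q0. Q0=[P2,P3] Q1=[P1,P5] Q2=[]
t=33-34: P2@Q0 runs 1, rem=5, I/O yield, promote→Q0. Q0=[P3,P2] Q1=[P1,P5] Q2=[]
t=34-35: P3@Q0 runs 1, rem=0, completes. Q0=[P2] Q1=[P1,P5] Q2=[]
t=35-36: P2@Q0 runs 1, rem=4, I/O yield, promote→Q0. Q0=[P2] Q1=[P1,P5] Q2=[]
t=36-37: P2@Q0 runs 1, rem=3, I/O yield, promote→Q0. Q0=[P2] Q1=[P1,P5] Q2=[]
t=37-38: P2@Q0 runs 1, rem=2, I/O yield, promote→Q0. Q0=[P2] Q1=[P1,P5] Q2=[]
t=38-39: P2@Q0 runs 1, rem=1, I/O yield, promote→Q0. Q0=[P2] Q1=[P1,P5] Q2=[]
t=39-40: P2@Q0 runs 1, rem=0, completes. Q0=[] Q1=[P1,P5] Q2=[]
t=40-43: P1@Q1 runs 3, rem=0, completes. Q0=[] Q1=[P5] Q2=[]
t=43-48: P5@Q1 runs 5, rem=8, quantum used, demote→Q2. Q0=[] Q1=[] Q2=[P5]
t=48-56: P5@Q2 runs 8, rem=0, completes. Q0=[] Q1=[] Q2=[]

Answer: 0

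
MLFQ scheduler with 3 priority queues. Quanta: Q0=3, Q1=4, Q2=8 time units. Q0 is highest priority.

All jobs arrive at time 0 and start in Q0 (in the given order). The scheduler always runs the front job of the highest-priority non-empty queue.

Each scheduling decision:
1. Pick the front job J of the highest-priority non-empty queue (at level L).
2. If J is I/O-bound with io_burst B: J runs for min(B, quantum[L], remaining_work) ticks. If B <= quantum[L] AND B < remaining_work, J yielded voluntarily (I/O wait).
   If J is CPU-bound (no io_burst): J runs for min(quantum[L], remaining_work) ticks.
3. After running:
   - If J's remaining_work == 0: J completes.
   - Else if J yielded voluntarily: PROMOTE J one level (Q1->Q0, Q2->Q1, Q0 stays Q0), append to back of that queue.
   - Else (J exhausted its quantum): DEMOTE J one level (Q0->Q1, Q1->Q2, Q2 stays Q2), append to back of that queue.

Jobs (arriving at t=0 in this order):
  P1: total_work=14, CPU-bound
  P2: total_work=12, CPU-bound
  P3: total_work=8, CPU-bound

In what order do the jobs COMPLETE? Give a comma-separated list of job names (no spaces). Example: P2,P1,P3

Answer: P1,P2,P3

Derivation:
t=0-3: P1@Q0 runs 3, rem=11, quantum used, demote→Q1. Q0=[P2,P3] Q1=[P1] Q2=[]
t=3-6: P2@Q0 runs 3, rem=9, quantum used, demote→Q1. Q0=[P3] Q1=[P1,P2] Q2=[]
t=6-9: P3@Q0 runs 3, rem=5, quantum used, demote→Q1. Q0=[] Q1=[P1,P2,P3] Q2=[]
t=9-13: P1@Q1 runs 4, rem=7, quantum used, demote→Q2. Q0=[] Q1=[P2,P3] Q2=[P1]
t=13-17: P2@Q1 runs 4, rem=5, quantum used, demote→Q2. Q0=[] Q1=[P3] Q2=[P1,P2]
t=17-21: P3@Q1 runs 4, rem=1, quantum used, demote→Q2. Q0=[] Q1=[] Q2=[P1,P2,P3]
t=21-28: P1@Q2 runs 7, rem=0, completes. Q0=[] Q1=[] Q2=[P2,P3]
t=28-33: P2@Q2 runs 5, rem=0, completes. Q0=[] Q1=[] Q2=[P3]
t=33-34: P3@Q2 runs 1, rem=0, completes. Q0=[] Q1=[] Q2=[]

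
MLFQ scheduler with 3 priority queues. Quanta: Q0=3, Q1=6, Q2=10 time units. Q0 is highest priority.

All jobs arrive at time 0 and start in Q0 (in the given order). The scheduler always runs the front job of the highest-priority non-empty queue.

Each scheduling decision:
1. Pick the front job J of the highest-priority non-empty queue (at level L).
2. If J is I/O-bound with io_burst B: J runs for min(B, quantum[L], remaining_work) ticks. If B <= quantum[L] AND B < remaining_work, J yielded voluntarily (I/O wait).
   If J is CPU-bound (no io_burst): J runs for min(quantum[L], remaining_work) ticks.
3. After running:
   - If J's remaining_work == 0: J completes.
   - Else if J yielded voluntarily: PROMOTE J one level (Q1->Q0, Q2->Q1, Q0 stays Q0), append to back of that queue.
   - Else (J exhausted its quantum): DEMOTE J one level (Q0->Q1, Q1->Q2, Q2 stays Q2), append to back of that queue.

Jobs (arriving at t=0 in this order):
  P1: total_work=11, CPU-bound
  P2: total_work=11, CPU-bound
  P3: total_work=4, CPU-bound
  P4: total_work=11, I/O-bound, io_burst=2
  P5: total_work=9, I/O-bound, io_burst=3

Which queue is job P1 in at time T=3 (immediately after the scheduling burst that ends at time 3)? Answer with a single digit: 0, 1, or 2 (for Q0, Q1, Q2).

t=0-3: P1@Q0 runs 3, rem=8, quantum used, demote→Q1. Q0=[P2,P3,P4,P5] Q1=[P1] Q2=[]
t=3-6: P2@Q0 runs 3, rem=8, quantum used, demote→Q1. Q0=[P3,P4,P5] Q1=[P1,P2] Q2=[]
t=6-9: P3@Q0 runs 3, rem=1, quantum used, demote→Q1. Q0=[P4,P5] Q1=[P1,P2,P3] Q2=[]
t=9-11: P4@Q0 runs 2, rem=9, I/O yield, promote→Q0. Q0=[P5,P4] Q1=[P1,P2,P3] Q2=[]
t=11-14: P5@Q0 runs 3, rem=6, I/O yield, promote→Q0. Q0=[P4,P5] Q1=[P1,P2,P3] Q2=[]
t=14-16: P4@Q0 runs 2, rem=7, I/O yield, promote→Q0. Q0=[P5,P4] Q1=[P1,P2,P3] Q2=[]
t=16-19: P5@Q0 runs 3, rem=3, I/O yield, promote→Q0. Q0=[P4,P5] Q1=[P1,P2,P3] Q2=[]
t=19-21: P4@Q0 runs 2, rem=5, I/O yield, promote→Q0. Q0=[P5,P4] Q1=[P1,P2,P3] Q2=[]
t=21-24: P5@Q0 runs 3, rem=0, completes. Q0=[P4] Q1=[P1,P2,P3] Q2=[]
t=24-26: P4@Q0 runs 2, rem=3, I/O yield, promote→Q0. Q0=[P4] Q1=[P1,P2,P3] Q2=[]
t=26-28: P4@Q0 runs 2, rem=1, I/O yield, promote→Q0. Q0=[P4] Q1=[P1,P2,P3] Q2=[]
t=28-29: P4@Q0 runs 1, rem=0, completes. Q0=[] Q1=[P1,P2,P3] Q2=[]
t=29-35: P1@Q1 runs 6, rem=2, quantum used, demote→Q2. Q0=[] Q1=[P2,P3] Q2=[P1]
t=35-41: P2@Q1 runs 6, rem=2, quantum used, demote→Q2. Q0=[] Q1=[P3] Q2=[P1,P2]
t=41-42: P3@Q1 runs 1, rem=0, completes. Q0=[] Q1=[] Q2=[P1,P2]
t=42-44: P1@Q2 runs 2, rem=0, completes. Q0=[] Q1=[] Q2=[P2]
t=44-46: P2@Q2 runs 2, rem=0, completes. Q0=[] Q1=[] Q2=[]

Answer: 1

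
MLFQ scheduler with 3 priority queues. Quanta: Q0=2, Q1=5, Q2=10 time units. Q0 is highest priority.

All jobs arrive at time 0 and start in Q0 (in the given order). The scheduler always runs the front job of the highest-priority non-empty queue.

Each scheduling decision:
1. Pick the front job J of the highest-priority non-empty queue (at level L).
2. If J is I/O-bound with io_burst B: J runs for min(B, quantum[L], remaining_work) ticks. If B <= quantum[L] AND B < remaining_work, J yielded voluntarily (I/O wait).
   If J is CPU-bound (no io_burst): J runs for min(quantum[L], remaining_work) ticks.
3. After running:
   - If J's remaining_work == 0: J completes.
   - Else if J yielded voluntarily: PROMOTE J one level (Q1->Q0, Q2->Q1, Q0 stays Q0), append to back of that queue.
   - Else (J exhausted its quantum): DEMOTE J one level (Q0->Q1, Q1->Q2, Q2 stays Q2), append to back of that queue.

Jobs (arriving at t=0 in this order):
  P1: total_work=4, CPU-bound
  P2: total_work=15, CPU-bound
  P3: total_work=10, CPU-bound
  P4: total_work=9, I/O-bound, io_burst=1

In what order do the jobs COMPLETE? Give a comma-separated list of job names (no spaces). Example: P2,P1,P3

t=0-2: P1@Q0 runs 2, rem=2, quantum used, demote→Q1. Q0=[P2,P3,P4] Q1=[P1] Q2=[]
t=2-4: P2@Q0 runs 2, rem=13, quantum used, demote→Q1. Q0=[P3,P4] Q1=[P1,P2] Q2=[]
t=4-6: P3@Q0 runs 2, rem=8, quantum used, demote→Q1. Q0=[P4] Q1=[P1,P2,P3] Q2=[]
t=6-7: P4@Q0 runs 1, rem=8, I/O yield, promote→Q0. Q0=[P4] Q1=[P1,P2,P3] Q2=[]
t=7-8: P4@Q0 runs 1, rem=7, I/O yield, promote→Q0. Q0=[P4] Q1=[P1,P2,P3] Q2=[]
t=8-9: P4@Q0 runs 1, rem=6, I/O yield, promote→Q0. Q0=[P4] Q1=[P1,P2,P3] Q2=[]
t=9-10: P4@Q0 runs 1, rem=5, I/O yield, promote→Q0. Q0=[P4] Q1=[P1,P2,P3] Q2=[]
t=10-11: P4@Q0 runs 1, rem=4, I/O yield, promote→Q0. Q0=[P4] Q1=[P1,P2,P3] Q2=[]
t=11-12: P4@Q0 runs 1, rem=3, I/O yield, promote→Q0. Q0=[P4] Q1=[P1,P2,P3] Q2=[]
t=12-13: P4@Q0 runs 1, rem=2, I/O yield, promote→Q0. Q0=[P4] Q1=[P1,P2,P3] Q2=[]
t=13-14: P4@Q0 runs 1, rem=1, I/O yield, promote→Q0. Q0=[P4] Q1=[P1,P2,P3] Q2=[]
t=14-15: P4@Q0 runs 1, rem=0, completes. Q0=[] Q1=[P1,P2,P3] Q2=[]
t=15-17: P1@Q1 runs 2, rem=0, completes. Q0=[] Q1=[P2,P3] Q2=[]
t=17-22: P2@Q1 runs 5, rem=8, quantum used, demote→Q2. Q0=[] Q1=[P3] Q2=[P2]
t=22-27: P3@Q1 runs 5, rem=3, quantum used, demote→Q2. Q0=[] Q1=[] Q2=[P2,P3]
t=27-35: P2@Q2 runs 8, rem=0, completes. Q0=[] Q1=[] Q2=[P3]
t=35-38: P3@Q2 runs 3, rem=0, completes. Q0=[] Q1=[] Q2=[]

Answer: P4,P1,P2,P3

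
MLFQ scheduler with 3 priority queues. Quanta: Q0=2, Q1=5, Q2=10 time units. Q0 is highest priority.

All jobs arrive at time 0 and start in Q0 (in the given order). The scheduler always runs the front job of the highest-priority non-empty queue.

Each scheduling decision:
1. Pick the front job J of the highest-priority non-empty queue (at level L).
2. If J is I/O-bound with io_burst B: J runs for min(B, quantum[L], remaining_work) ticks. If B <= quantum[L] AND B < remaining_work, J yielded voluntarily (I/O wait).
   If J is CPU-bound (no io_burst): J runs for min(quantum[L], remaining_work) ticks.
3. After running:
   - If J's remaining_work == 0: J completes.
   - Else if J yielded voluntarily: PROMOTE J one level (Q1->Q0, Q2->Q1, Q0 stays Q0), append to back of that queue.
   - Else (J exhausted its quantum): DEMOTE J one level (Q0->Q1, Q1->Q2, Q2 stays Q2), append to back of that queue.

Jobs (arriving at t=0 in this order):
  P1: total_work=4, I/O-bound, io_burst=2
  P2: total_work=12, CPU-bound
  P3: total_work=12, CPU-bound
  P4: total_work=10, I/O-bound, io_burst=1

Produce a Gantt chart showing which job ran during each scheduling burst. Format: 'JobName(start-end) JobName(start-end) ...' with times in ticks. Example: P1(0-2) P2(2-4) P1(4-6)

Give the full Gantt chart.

Answer: P1(0-2) P2(2-4) P3(4-6) P4(6-7) P1(7-9) P4(9-10) P4(10-11) P4(11-12) P4(12-13) P4(13-14) P4(14-15) P4(15-16) P4(16-17) P4(17-18) P2(18-23) P3(23-28) P2(28-33) P3(33-38)

Derivation:
t=0-2: P1@Q0 runs 2, rem=2, I/O yield, promote→Q0. Q0=[P2,P3,P4,P1] Q1=[] Q2=[]
t=2-4: P2@Q0 runs 2, rem=10, quantum used, demote→Q1. Q0=[P3,P4,P1] Q1=[P2] Q2=[]
t=4-6: P3@Q0 runs 2, rem=10, quantum used, demote→Q1. Q0=[P4,P1] Q1=[P2,P3] Q2=[]
t=6-7: P4@Q0 runs 1, rem=9, I/O yield, promote→Q0. Q0=[P1,P4] Q1=[P2,P3] Q2=[]
t=7-9: P1@Q0 runs 2, rem=0, completes. Q0=[P4] Q1=[P2,P3] Q2=[]
t=9-10: P4@Q0 runs 1, rem=8, I/O yield, promote→Q0. Q0=[P4] Q1=[P2,P3] Q2=[]
t=10-11: P4@Q0 runs 1, rem=7, I/O yield, promote→Q0. Q0=[P4] Q1=[P2,P3] Q2=[]
t=11-12: P4@Q0 runs 1, rem=6, I/O yield, promote→Q0. Q0=[P4] Q1=[P2,P3] Q2=[]
t=12-13: P4@Q0 runs 1, rem=5, I/O yield, promote→Q0. Q0=[P4] Q1=[P2,P3] Q2=[]
t=13-14: P4@Q0 runs 1, rem=4, I/O yield, promote→Q0. Q0=[P4] Q1=[P2,P3] Q2=[]
t=14-15: P4@Q0 runs 1, rem=3, I/O yield, promote→Q0. Q0=[P4] Q1=[P2,P3] Q2=[]
t=15-16: P4@Q0 runs 1, rem=2, I/O yield, promote→Q0. Q0=[P4] Q1=[P2,P3] Q2=[]
t=16-17: P4@Q0 runs 1, rem=1, I/O yield, promote→Q0. Q0=[P4] Q1=[P2,P3] Q2=[]
t=17-18: P4@Q0 runs 1, rem=0, completes. Q0=[] Q1=[P2,P3] Q2=[]
t=18-23: P2@Q1 runs 5, rem=5, quantum used, demote→Q2. Q0=[] Q1=[P3] Q2=[P2]
t=23-28: P3@Q1 runs 5, rem=5, quantum used, demote→Q2. Q0=[] Q1=[] Q2=[P2,P3]
t=28-33: P2@Q2 runs 5, rem=0, completes. Q0=[] Q1=[] Q2=[P3]
t=33-38: P3@Q2 runs 5, rem=0, completes. Q0=[] Q1=[] Q2=[]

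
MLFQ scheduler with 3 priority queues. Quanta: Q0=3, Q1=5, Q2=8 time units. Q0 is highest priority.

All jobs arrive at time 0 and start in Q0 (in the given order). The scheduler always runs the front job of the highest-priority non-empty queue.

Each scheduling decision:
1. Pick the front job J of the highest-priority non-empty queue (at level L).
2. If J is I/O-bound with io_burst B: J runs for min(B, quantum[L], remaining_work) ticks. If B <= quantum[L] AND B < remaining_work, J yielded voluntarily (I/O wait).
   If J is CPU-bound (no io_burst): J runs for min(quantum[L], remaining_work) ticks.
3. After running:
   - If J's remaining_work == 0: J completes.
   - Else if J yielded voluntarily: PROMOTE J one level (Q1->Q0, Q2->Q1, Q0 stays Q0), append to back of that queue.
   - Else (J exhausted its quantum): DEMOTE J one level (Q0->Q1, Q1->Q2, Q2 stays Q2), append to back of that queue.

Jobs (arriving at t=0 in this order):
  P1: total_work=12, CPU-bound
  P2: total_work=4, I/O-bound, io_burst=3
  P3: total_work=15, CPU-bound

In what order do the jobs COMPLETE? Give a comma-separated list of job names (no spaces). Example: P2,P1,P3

t=0-3: P1@Q0 runs 3, rem=9, quantum used, demote→Q1. Q0=[P2,P3] Q1=[P1] Q2=[]
t=3-6: P2@Q0 runs 3, rem=1, I/O yield, promote→Q0. Q0=[P3,P2] Q1=[P1] Q2=[]
t=6-9: P3@Q0 runs 3, rem=12, quantum used, demote→Q1. Q0=[P2] Q1=[P1,P3] Q2=[]
t=9-10: P2@Q0 runs 1, rem=0, completes. Q0=[] Q1=[P1,P3] Q2=[]
t=10-15: P1@Q1 runs 5, rem=4, quantum used, demote→Q2. Q0=[] Q1=[P3] Q2=[P1]
t=15-20: P3@Q1 runs 5, rem=7, quantum used, demote→Q2. Q0=[] Q1=[] Q2=[P1,P3]
t=20-24: P1@Q2 runs 4, rem=0, completes. Q0=[] Q1=[] Q2=[P3]
t=24-31: P3@Q2 runs 7, rem=0, completes. Q0=[] Q1=[] Q2=[]

Answer: P2,P1,P3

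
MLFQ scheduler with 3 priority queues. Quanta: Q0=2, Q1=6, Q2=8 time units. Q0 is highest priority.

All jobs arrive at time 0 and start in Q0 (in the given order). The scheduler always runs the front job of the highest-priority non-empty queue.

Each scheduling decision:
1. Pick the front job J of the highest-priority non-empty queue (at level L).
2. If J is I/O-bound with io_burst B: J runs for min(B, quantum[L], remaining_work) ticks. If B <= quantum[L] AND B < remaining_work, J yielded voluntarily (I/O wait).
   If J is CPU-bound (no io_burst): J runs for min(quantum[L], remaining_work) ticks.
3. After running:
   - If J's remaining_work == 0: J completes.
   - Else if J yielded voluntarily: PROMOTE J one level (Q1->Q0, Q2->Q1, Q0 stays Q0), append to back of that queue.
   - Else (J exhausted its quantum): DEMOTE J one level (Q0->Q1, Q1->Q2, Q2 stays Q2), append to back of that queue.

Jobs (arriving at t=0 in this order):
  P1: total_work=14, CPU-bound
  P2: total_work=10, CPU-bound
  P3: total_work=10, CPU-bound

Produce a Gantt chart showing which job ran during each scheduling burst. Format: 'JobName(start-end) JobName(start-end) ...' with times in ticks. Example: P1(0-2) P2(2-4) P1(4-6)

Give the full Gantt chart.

Answer: P1(0-2) P2(2-4) P3(4-6) P1(6-12) P2(12-18) P3(18-24) P1(24-30) P2(30-32) P3(32-34)

Derivation:
t=0-2: P1@Q0 runs 2, rem=12, quantum used, demote→Q1. Q0=[P2,P3] Q1=[P1] Q2=[]
t=2-4: P2@Q0 runs 2, rem=8, quantum used, demote→Q1. Q0=[P3] Q1=[P1,P2] Q2=[]
t=4-6: P3@Q0 runs 2, rem=8, quantum used, demote→Q1. Q0=[] Q1=[P1,P2,P3] Q2=[]
t=6-12: P1@Q1 runs 6, rem=6, quantum used, demote→Q2. Q0=[] Q1=[P2,P3] Q2=[P1]
t=12-18: P2@Q1 runs 6, rem=2, quantum used, demote→Q2. Q0=[] Q1=[P3] Q2=[P1,P2]
t=18-24: P3@Q1 runs 6, rem=2, quantum used, demote→Q2. Q0=[] Q1=[] Q2=[P1,P2,P3]
t=24-30: P1@Q2 runs 6, rem=0, completes. Q0=[] Q1=[] Q2=[P2,P3]
t=30-32: P2@Q2 runs 2, rem=0, completes. Q0=[] Q1=[] Q2=[P3]
t=32-34: P3@Q2 runs 2, rem=0, completes. Q0=[] Q1=[] Q2=[]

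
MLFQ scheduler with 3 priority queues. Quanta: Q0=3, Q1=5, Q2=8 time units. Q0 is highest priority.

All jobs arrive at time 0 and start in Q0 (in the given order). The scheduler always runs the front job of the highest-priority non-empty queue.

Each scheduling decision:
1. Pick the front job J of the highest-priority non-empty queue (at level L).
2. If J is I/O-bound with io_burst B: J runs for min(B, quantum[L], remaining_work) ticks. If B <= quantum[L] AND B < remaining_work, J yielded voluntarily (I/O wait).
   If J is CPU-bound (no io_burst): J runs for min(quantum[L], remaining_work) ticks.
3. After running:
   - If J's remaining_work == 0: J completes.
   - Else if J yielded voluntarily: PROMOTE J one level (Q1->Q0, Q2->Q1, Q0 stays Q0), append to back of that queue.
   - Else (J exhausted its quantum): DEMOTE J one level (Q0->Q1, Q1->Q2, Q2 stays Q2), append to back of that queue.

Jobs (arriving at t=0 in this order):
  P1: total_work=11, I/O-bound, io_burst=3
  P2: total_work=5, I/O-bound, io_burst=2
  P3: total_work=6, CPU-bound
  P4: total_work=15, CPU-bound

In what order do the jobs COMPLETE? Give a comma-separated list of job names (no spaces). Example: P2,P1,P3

Answer: P2,P1,P3,P4

Derivation:
t=0-3: P1@Q0 runs 3, rem=8, I/O yield, promote→Q0. Q0=[P2,P3,P4,P1] Q1=[] Q2=[]
t=3-5: P2@Q0 runs 2, rem=3, I/O yield, promote→Q0. Q0=[P3,P4,P1,P2] Q1=[] Q2=[]
t=5-8: P3@Q0 runs 3, rem=3, quantum used, demote→Q1. Q0=[P4,P1,P2] Q1=[P3] Q2=[]
t=8-11: P4@Q0 runs 3, rem=12, quantum used, demote→Q1. Q0=[P1,P2] Q1=[P3,P4] Q2=[]
t=11-14: P1@Q0 runs 3, rem=5, I/O yield, promote→Q0. Q0=[P2,P1] Q1=[P3,P4] Q2=[]
t=14-16: P2@Q0 runs 2, rem=1, I/O yield, promote→Q0. Q0=[P1,P2] Q1=[P3,P4] Q2=[]
t=16-19: P1@Q0 runs 3, rem=2, I/O yield, promote→Q0. Q0=[P2,P1] Q1=[P3,P4] Q2=[]
t=19-20: P2@Q0 runs 1, rem=0, completes. Q0=[P1] Q1=[P3,P4] Q2=[]
t=20-22: P1@Q0 runs 2, rem=0, completes. Q0=[] Q1=[P3,P4] Q2=[]
t=22-25: P3@Q1 runs 3, rem=0, completes. Q0=[] Q1=[P4] Q2=[]
t=25-30: P4@Q1 runs 5, rem=7, quantum used, demote→Q2. Q0=[] Q1=[] Q2=[P4]
t=30-37: P4@Q2 runs 7, rem=0, completes. Q0=[] Q1=[] Q2=[]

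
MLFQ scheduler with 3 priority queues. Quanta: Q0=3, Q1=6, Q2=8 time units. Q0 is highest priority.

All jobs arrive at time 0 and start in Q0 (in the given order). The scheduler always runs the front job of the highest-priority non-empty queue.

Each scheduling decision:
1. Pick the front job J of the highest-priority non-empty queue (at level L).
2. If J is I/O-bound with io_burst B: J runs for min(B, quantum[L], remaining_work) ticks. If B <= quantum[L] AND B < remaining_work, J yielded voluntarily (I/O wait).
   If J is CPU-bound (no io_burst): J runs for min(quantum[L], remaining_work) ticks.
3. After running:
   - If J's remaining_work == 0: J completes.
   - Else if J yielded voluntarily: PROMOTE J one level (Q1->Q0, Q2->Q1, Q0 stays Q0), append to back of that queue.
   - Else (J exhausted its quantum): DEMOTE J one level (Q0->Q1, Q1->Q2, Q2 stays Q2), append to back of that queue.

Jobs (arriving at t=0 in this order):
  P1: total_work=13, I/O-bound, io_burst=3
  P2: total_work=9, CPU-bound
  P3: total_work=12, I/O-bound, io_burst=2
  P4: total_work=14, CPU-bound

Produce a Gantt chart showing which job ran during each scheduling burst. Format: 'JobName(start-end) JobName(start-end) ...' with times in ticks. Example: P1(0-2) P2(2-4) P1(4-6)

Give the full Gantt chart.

t=0-3: P1@Q0 runs 3, rem=10, I/O yield, promote→Q0. Q0=[P2,P3,P4,P1] Q1=[] Q2=[]
t=3-6: P2@Q0 runs 3, rem=6, quantum used, demote→Q1. Q0=[P3,P4,P1] Q1=[P2] Q2=[]
t=6-8: P3@Q0 runs 2, rem=10, I/O yield, promote→Q0. Q0=[P4,P1,P3] Q1=[P2] Q2=[]
t=8-11: P4@Q0 runs 3, rem=11, quantum used, demote→Q1. Q0=[P1,P3] Q1=[P2,P4] Q2=[]
t=11-14: P1@Q0 runs 3, rem=7, I/O yield, promote→Q0. Q0=[P3,P1] Q1=[P2,P4] Q2=[]
t=14-16: P3@Q0 runs 2, rem=8, I/O yield, promote→Q0. Q0=[P1,P3] Q1=[P2,P4] Q2=[]
t=16-19: P1@Q0 runs 3, rem=4, I/O yield, promote→Q0. Q0=[P3,P1] Q1=[P2,P4] Q2=[]
t=19-21: P3@Q0 runs 2, rem=6, I/O yield, promote→Q0. Q0=[P1,P3] Q1=[P2,P4] Q2=[]
t=21-24: P1@Q0 runs 3, rem=1, I/O yield, promote→Q0. Q0=[P3,P1] Q1=[P2,P4] Q2=[]
t=24-26: P3@Q0 runs 2, rem=4, I/O yield, promote→Q0. Q0=[P1,P3] Q1=[P2,P4] Q2=[]
t=26-27: P1@Q0 runs 1, rem=0, completes. Q0=[P3] Q1=[P2,P4] Q2=[]
t=27-29: P3@Q0 runs 2, rem=2, I/O yield, promote→Q0. Q0=[P3] Q1=[P2,P4] Q2=[]
t=29-31: P3@Q0 runs 2, rem=0, completes. Q0=[] Q1=[P2,P4] Q2=[]
t=31-37: P2@Q1 runs 6, rem=0, completes. Q0=[] Q1=[P4] Q2=[]
t=37-43: P4@Q1 runs 6, rem=5, quantum used, demote→Q2. Q0=[] Q1=[] Q2=[P4]
t=43-48: P4@Q2 runs 5, rem=0, completes. Q0=[] Q1=[] Q2=[]

Answer: P1(0-3) P2(3-6) P3(6-8) P4(8-11) P1(11-14) P3(14-16) P1(16-19) P3(19-21) P1(21-24) P3(24-26) P1(26-27) P3(27-29) P3(29-31) P2(31-37) P4(37-43) P4(43-48)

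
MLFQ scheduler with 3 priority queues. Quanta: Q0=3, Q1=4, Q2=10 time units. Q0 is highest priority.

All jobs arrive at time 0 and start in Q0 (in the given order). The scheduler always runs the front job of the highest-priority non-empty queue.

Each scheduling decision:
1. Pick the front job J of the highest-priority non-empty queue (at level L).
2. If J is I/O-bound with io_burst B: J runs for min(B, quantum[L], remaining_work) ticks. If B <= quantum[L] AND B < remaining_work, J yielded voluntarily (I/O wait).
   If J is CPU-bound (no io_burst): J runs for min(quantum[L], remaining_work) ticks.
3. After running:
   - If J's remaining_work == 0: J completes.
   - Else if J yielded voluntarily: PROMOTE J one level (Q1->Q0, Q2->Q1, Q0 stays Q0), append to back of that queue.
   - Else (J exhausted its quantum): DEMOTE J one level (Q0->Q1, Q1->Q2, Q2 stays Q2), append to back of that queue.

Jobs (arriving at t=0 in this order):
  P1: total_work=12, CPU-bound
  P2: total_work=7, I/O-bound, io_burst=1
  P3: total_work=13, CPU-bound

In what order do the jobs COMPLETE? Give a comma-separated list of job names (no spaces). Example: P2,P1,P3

t=0-3: P1@Q0 runs 3, rem=9, quantum used, demote→Q1. Q0=[P2,P3] Q1=[P1] Q2=[]
t=3-4: P2@Q0 runs 1, rem=6, I/O yield, promote→Q0. Q0=[P3,P2] Q1=[P1] Q2=[]
t=4-7: P3@Q0 runs 3, rem=10, quantum used, demote→Q1. Q0=[P2] Q1=[P1,P3] Q2=[]
t=7-8: P2@Q0 runs 1, rem=5, I/O yield, promote→Q0. Q0=[P2] Q1=[P1,P3] Q2=[]
t=8-9: P2@Q0 runs 1, rem=4, I/O yield, promote→Q0. Q0=[P2] Q1=[P1,P3] Q2=[]
t=9-10: P2@Q0 runs 1, rem=3, I/O yield, promote→Q0. Q0=[P2] Q1=[P1,P3] Q2=[]
t=10-11: P2@Q0 runs 1, rem=2, I/O yield, promote→Q0. Q0=[P2] Q1=[P1,P3] Q2=[]
t=11-12: P2@Q0 runs 1, rem=1, I/O yield, promote→Q0. Q0=[P2] Q1=[P1,P3] Q2=[]
t=12-13: P2@Q0 runs 1, rem=0, completes. Q0=[] Q1=[P1,P3] Q2=[]
t=13-17: P1@Q1 runs 4, rem=5, quantum used, demote→Q2. Q0=[] Q1=[P3] Q2=[P1]
t=17-21: P3@Q1 runs 4, rem=6, quantum used, demote→Q2. Q0=[] Q1=[] Q2=[P1,P3]
t=21-26: P1@Q2 runs 5, rem=0, completes. Q0=[] Q1=[] Q2=[P3]
t=26-32: P3@Q2 runs 6, rem=0, completes. Q0=[] Q1=[] Q2=[]

Answer: P2,P1,P3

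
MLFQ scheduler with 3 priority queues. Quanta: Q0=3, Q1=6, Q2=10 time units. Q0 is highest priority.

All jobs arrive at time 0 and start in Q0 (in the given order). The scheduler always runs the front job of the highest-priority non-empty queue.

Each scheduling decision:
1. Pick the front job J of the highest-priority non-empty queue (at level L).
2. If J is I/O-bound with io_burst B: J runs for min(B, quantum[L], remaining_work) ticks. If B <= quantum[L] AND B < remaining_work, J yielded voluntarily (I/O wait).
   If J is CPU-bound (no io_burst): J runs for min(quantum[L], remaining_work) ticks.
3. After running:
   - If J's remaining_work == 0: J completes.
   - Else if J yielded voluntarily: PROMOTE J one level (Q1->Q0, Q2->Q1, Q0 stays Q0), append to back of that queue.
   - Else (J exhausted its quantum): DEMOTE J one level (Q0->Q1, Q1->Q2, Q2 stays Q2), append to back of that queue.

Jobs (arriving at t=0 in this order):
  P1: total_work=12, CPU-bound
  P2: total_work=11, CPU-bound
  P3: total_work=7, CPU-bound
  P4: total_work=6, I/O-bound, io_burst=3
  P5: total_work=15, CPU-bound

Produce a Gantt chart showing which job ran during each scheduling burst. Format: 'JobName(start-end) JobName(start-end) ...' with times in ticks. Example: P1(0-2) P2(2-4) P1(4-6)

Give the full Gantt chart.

Answer: P1(0-3) P2(3-6) P3(6-9) P4(9-12) P5(12-15) P4(15-18) P1(18-24) P2(24-30) P3(30-34) P5(34-40) P1(40-43) P2(43-45) P5(45-51)

Derivation:
t=0-3: P1@Q0 runs 3, rem=9, quantum used, demote→Q1. Q0=[P2,P3,P4,P5] Q1=[P1] Q2=[]
t=3-6: P2@Q0 runs 3, rem=8, quantum used, demote→Q1. Q0=[P3,P4,P5] Q1=[P1,P2] Q2=[]
t=6-9: P3@Q0 runs 3, rem=4, quantum used, demote→Q1. Q0=[P4,P5] Q1=[P1,P2,P3] Q2=[]
t=9-12: P4@Q0 runs 3, rem=3, I/O yield, promote→Q0. Q0=[P5,P4] Q1=[P1,P2,P3] Q2=[]
t=12-15: P5@Q0 runs 3, rem=12, quantum used, demote→Q1. Q0=[P4] Q1=[P1,P2,P3,P5] Q2=[]
t=15-18: P4@Q0 runs 3, rem=0, completes. Q0=[] Q1=[P1,P2,P3,P5] Q2=[]
t=18-24: P1@Q1 runs 6, rem=3, quantum used, demote→Q2. Q0=[] Q1=[P2,P3,P5] Q2=[P1]
t=24-30: P2@Q1 runs 6, rem=2, quantum used, demote→Q2. Q0=[] Q1=[P3,P5] Q2=[P1,P2]
t=30-34: P3@Q1 runs 4, rem=0, completes. Q0=[] Q1=[P5] Q2=[P1,P2]
t=34-40: P5@Q1 runs 6, rem=6, quantum used, demote→Q2. Q0=[] Q1=[] Q2=[P1,P2,P5]
t=40-43: P1@Q2 runs 3, rem=0, completes. Q0=[] Q1=[] Q2=[P2,P5]
t=43-45: P2@Q2 runs 2, rem=0, completes. Q0=[] Q1=[] Q2=[P5]
t=45-51: P5@Q2 runs 6, rem=0, completes. Q0=[] Q1=[] Q2=[]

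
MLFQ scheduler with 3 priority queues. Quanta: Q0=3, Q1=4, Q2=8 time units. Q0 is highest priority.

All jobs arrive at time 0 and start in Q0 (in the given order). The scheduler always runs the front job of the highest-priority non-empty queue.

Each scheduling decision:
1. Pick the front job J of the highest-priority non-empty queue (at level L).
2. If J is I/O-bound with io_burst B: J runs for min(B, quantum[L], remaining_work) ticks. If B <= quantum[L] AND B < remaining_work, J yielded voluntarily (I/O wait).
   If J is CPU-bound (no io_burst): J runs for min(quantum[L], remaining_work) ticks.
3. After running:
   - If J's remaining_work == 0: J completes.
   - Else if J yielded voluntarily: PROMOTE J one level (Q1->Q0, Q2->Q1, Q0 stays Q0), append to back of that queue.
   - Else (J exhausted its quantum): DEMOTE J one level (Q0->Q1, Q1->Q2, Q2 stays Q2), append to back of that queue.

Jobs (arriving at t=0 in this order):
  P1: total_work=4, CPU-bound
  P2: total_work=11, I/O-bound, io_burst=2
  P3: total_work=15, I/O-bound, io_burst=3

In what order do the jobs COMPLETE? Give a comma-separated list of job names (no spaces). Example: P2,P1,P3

Answer: P3,P2,P1

Derivation:
t=0-3: P1@Q0 runs 3, rem=1, quantum used, demote→Q1. Q0=[P2,P3] Q1=[P1] Q2=[]
t=3-5: P2@Q0 runs 2, rem=9, I/O yield, promote→Q0. Q0=[P3,P2] Q1=[P1] Q2=[]
t=5-8: P3@Q0 runs 3, rem=12, I/O yield, promote→Q0. Q0=[P2,P3] Q1=[P1] Q2=[]
t=8-10: P2@Q0 runs 2, rem=7, I/O yield, promote→Q0. Q0=[P3,P2] Q1=[P1] Q2=[]
t=10-13: P3@Q0 runs 3, rem=9, I/O yield, promote→Q0. Q0=[P2,P3] Q1=[P1] Q2=[]
t=13-15: P2@Q0 runs 2, rem=5, I/O yield, promote→Q0. Q0=[P3,P2] Q1=[P1] Q2=[]
t=15-18: P3@Q0 runs 3, rem=6, I/O yield, promote→Q0. Q0=[P2,P3] Q1=[P1] Q2=[]
t=18-20: P2@Q0 runs 2, rem=3, I/O yield, promote→Q0. Q0=[P3,P2] Q1=[P1] Q2=[]
t=20-23: P3@Q0 runs 3, rem=3, I/O yield, promote→Q0. Q0=[P2,P3] Q1=[P1] Q2=[]
t=23-25: P2@Q0 runs 2, rem=1, I/O yield, promote→Q0. Q0=[P3,P2] Q1=[P1] Q2=[]
t=25-28: P3@Q0 runs 3, rem=0, completes. Q0=[P2] Q1=[P1] Q2=[]
t=28-29: P2@Q0 runs 1, rem=0, completes. Q0=[] Q1=[P1] Q2=[]
t=29-30: P1@Q1 runs 1, rem=0, completes. Q0=[] Q1=[] Q2=[]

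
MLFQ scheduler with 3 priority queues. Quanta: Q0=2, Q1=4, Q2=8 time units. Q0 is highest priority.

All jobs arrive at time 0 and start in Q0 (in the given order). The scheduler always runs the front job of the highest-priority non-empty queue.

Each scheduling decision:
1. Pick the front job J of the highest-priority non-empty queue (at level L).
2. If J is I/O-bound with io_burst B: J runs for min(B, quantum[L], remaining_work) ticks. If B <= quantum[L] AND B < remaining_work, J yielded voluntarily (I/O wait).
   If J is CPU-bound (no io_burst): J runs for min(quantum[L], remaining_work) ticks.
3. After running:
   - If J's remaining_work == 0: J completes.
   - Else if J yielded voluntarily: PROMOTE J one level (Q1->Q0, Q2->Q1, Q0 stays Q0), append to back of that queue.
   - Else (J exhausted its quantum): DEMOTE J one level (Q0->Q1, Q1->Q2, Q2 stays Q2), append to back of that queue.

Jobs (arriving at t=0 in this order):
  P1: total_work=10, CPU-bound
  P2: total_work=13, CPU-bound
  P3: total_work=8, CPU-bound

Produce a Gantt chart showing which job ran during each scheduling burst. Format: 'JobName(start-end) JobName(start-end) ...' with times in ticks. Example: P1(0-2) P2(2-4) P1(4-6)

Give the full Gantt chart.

Answer: P1(0-2) P2(2-4) P3(4-6) P1(6-10) P2(10-14) P3(14-18) P1(18-22) P2(22-29) P3(29-31)

Derivation:
t=0-2: P1@Q0 runs 2, rem=8, quantum used, demote→Q1. Q0=[P2,P3] Q1=[P1] Q2=[]
t=2-4: P2@Q0 runs 2, rem=11, quantum used, demote→Q1. Q0=[P3] Q1=[P1,P2] Q2=[]
t=4-6: P3@Q0 runs 2, rem=6, quantum used, demote→Q1. Q0=[] Q1=[P1,P2,P3] Q2=[]
t=6-10: P1@Q1 runs 4, rem=4, quantum used, demote→Q2. Q0=[] Q1=[P2,P3] Q2=[P1]
t=10-14: P2@Q1 runs 4, rem=7, quantum used, demote→Q2. Q0=[] Q1=[P3] Q2=[P1,P2]
t=14-18: P3@Q1 runs 4, rem=2, quantum used, demote→Q2. Q0=[] Q1=[] Q2=[P1,P2,P3]
t=18-22: P1@Q2 runs 4, rem=0, completes. Q0=[] Q1=[] Q2=[P2,P3]
t=22-29: P2@Q2 runs 7, rem=0, completes. Q0=[] Q1=[] Q2=[P3]
t=29-31: P3@Q2 runs 2, rem=0, completes. Q0=[] Q1=[] Q2=[]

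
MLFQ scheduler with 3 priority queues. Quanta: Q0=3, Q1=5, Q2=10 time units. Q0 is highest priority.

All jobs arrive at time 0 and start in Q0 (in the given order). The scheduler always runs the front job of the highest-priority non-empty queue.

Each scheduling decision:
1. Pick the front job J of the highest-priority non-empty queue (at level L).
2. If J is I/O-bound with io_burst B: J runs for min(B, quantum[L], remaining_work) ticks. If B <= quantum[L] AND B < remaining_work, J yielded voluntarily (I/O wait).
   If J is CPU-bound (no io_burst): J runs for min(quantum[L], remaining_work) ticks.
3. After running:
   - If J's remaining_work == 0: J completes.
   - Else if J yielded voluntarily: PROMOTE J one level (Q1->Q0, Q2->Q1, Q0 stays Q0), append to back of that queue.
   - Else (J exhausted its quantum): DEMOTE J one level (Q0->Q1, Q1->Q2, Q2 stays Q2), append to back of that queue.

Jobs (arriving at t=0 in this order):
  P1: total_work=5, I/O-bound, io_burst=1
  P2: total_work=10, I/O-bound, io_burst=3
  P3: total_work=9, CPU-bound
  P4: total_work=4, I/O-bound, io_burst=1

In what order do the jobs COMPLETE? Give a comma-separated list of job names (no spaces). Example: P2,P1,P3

Answer: P2,P4,P1,P3

Derivation:
t=0-1: P1@Q0 runs 1, rem=4, I/O yield, promote→Q0. Q0=[P2,P3,P4,P1] Q1=[] Q2=[]
t=1-4: P2@Q0 runs 3, rem=7, I/O yield, promote→Q0. Q0=[P3,P4,P1,P2] Q1=[] Q2=[]
t=4-7: P3@Q0 runs 3, rem=6, quantum used, demote→Q1. Q0=[P4,P1,P2] Q1=[P3] Q2=[]
t=7-8: P4@Q0 runs 1, rem=3, I/O yield, promote→Q0. Q0=[P1,P2,P4] Q1=[P3] Q2=[]
t=8-9: P1@Q0 runs 1, rem=3, I/O yield, promote→Q0. Q0=[P2,P4,P1] Q1=[P3] Q2=[]
t=9-12: P2@Q0 runs 3, rem=4, I/O yield, promote→Q0. Q0=[P4,P1,P2] Q1=[P3] Q2=[]
t=12-13: P4@Q0 runs 1, rem=2, I/O yield, promote→Q0. Q0=[P1,P2,P4] Q1=[P3] Q2=[]
t=13-14: P1@Q0 runs 1, rem=2, I/O yield, promote→Q0. Q0=[P2,P4,P1] Q1=[P3] Q2=[]
t=14-17: P2@Q0 runs 3, rem=1, I/O yield, promote→Q0. Q0=[P4,P1,P2] Q1=[P3] Q2=[]
t=17-18: P4@Q0 runs 1, rem=1, I/O yield, promote→Q0. Q0=[P1,P2,P4] Q1=[P3] Q2=[]
t=18-19: P1@Q0 runs 1, rem=1, I/O yield, promote→Q0. Q0=[P2,P4,P1] Q1=[P3] Q2=[]
t=19-20: P2@Q0 runs 1, rem=0, completes. Q0=[P4,P1] Q1=[P3] Q2=[]
t=20-21: P4@Q0 runs 1, rem=0, completes. Q0=[P1] Q1=[P3] Q2=[]
t=21-22: P1@Q0 runs 1, rem=0, completes. Q0=[] Q1=[P3] Q2=[]
t=22-27: P3@Q1 runs 5, rem=1, quantum used, demote→Q2. Q0=[] Q1=[] Q2=[P3]
t=27-28: P3@Q2 runs 1, rem=0, completes. Q0=[] Q1=[] Q2=[]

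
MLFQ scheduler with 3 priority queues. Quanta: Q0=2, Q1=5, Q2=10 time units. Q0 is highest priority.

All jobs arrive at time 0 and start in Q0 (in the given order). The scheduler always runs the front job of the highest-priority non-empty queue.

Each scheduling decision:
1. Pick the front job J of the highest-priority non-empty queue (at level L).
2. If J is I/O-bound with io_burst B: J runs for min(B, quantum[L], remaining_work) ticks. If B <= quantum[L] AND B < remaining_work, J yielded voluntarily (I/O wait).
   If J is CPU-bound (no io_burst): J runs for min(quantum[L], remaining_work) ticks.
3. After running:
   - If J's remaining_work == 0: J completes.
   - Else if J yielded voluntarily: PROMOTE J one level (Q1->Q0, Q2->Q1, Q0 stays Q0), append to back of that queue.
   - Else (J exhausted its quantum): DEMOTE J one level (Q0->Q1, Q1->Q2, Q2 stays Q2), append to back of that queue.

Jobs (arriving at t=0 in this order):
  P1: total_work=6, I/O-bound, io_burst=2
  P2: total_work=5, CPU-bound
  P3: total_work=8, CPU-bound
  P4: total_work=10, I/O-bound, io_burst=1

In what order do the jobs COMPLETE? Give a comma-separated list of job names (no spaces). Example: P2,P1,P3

Answer: P1,P4,P2,P3

Derivation:
t=0-2: P1@Q0 runs 2, rem=4, I/O yield, promote→Q0. Q0=[P2,P3,P4,P1] Q1=[] Q2=[]
t=2-4: P2@Q0 runs 2, rem=3, quantum used, demote→Q1. Q0=[P3,P4,P1] Q1=[P2] Q2=[]
t=4-6: P3@Q0 runs 2, rem=6, quantum used, demote→Q1. Q0=[P4,P1] Q1=[P2,P3] Q2=[]
t=6-7: P4@Q0 runs 1, rem=9, I/O yield, promote→Q0. Q0=[P1,P4] Q1=[P2,P3] Q2=[]
t=7-9: P1@Q0 runs 2, rem=2, I/O yield, promote→Q0. Q0=[P4,P1] Q1=[P2,P3] Q2=[]
t=9-10: P4@Q0 runs 1, rem=8, I/O yield, promote→Q0. Q0=[P1,P4] Q1=[P2,P3] Q2=[]
t=10-12: P1@Q0 runs 2, rem=0, completes. Q0=[P4] Q1=[P2,P3] Q2=[]
t=12-13: P4@Q0 runs 1, rem=7, I/O yield, promote→Q0. Q0=[P4] Q1=[P2,P3] Q2=[]
t=13-14: P4@Q0 runs 1, rem=6, I/O yield, promote→Q0. Q0=[P4] Q1=[P2,P3] Q2=[]
t=14-15: P4@Q0 runs 1, rem=5, I/O yield, promote→Q0. Q0=[P4] Q1=[P2,P3] Q2=[]
t=15-16: P4@Q0 runs 1, rem=4, I/O yield, promote→Q0. Q0=[P4] Q1=[P2,P3] Q2=[]
t=16-17: P4@Q0 runs 1, rem=3, I/O yield, promote→Q0. Q0=[P4] Q1=[P2,P3] Q2=[]
t=17-18: P4@Q0 runs 1, rem=2, I/O yield, promote→Q0. Q0=[P4] Q1=[P2,P3] Q2=[]
t=18-19: P4@Q0 runs 1, rem=1, I/O yield, promote→Q0. Q0=[P4] Q1=[P2,P3] Q2=[]
t=19-20: P4@Q0 runs 1, rem=0, completes. Q0=[] Q1=[P2,P3] Q2=[]
t=20-23: P2@Q1 runs 3, rem=0, completes. Q0=[] Q1=[P3] Q2=[]
t=23-28: P3@Q1 runs 5, rem=1, quantum used, demote→Q2. Q0=[] Q1=[] Q2=[P3]
t=28-29: P3@Q2 runs 1, rem=0, completes. Q0=[] Q1=[] Q2=[]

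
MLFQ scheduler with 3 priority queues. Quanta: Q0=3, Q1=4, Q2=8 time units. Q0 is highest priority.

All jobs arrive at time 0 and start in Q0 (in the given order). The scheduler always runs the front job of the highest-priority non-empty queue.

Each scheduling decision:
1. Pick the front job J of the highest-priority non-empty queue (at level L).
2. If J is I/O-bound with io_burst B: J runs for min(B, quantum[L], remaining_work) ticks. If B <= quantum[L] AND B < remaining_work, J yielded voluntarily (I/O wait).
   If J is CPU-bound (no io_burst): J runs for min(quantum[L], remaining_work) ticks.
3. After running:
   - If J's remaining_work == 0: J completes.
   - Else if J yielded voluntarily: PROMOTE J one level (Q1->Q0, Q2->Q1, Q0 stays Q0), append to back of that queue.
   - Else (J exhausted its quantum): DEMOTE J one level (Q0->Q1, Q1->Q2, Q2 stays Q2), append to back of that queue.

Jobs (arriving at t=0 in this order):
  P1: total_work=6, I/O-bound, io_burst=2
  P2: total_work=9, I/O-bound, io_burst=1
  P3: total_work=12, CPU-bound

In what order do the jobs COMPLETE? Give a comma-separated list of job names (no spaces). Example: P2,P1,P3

Answer: P1,P2,P3

Derivation:
t=0-2: P1@Q0 runs 2, rem=4, I/O yield, promote→Q0. Q0=[P2,P3,P1] Q1=[] Q2=[]
t=2-3: P2@Q0 runs 1, rem=8, I/O yield, promote→Q0. Q0=[P3,P1,P2] Q1=[] Q2=[]
t=3-6: P3@Q0 runs 3, rem=9, quantum used, demote→Q1. Q0=[P1,P2] Q1=[P3] Q2=[]
t=6-8: P1@Q0 runs 2, rem=2, I/O yield, promote→Q0. Q0=[P2,P1] Q1=[P3] Q2=[]
t=8-9: P2@Q0 runs 1, rem=7, I/O yield, promote→Q0. Q0=[P1,P2] Q1=[P3] Q2=[]
t=9-11: P1@Q0 runs 2, rem=0, completes. Q0=[P2] Q1=[P3] Q2=[]
t=11-12: P2@Q0 runs 1, rem=6, I/O yield, promote→Q0. Q0=[P2] Q1=[P3] Q2=[]
t=12-13: P2@Q0 runs 1, rem=5, I/O yield, promote→Q0. Q0=[P2] Q1=[P3] Q2=[]
t=13-14: P2@Q0 runs 1, rem=4, I/O yield, promote→Q0. Q0=[P2] Q1=[P3] Q2=[]
t=14-15: P2@Q0 runs 1, rem=3, I/O yield, promote→Q0. Q0=[P2] Q1=[P3] Q2=[]
t=15-16: P2@Q0 runs 1, rem=2, I/O yield, promote→Q0. Q0=[P2] Q1=[P3] Q2=[]
t=16-17: P2@Q0 runs 1, rem=1, I/O yield, promote→Q0. Q0=[P2] Q1=[P3] Q2=[]
t=17-18: P2@Q0 runs 1, rem=0, completes. Q0=[] Q1=[P3] Q2=[]
t=18-22: P3@Q1 runs 4, rem=5, quantum used, demote→Q2. Q0=[] Q1=[] Q2=[P3]
t=22-27: P3@Q2 runs 5, rem=0, completes. Q0=[] Q1=[] Q2=[]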